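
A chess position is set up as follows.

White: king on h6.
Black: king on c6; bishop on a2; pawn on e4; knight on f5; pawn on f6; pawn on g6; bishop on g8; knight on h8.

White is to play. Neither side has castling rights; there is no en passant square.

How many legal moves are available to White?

0

White to move; king on h6.
In check: yes, from the black knight on f5.
Legal moves: none.
Count: 0.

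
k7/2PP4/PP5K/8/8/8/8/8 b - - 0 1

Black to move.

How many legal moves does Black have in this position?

0

Black to move; king on a8.
In check: no.
Legal moves: none.
Count: 0.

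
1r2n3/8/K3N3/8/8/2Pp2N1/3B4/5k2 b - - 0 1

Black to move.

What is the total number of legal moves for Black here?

Black to move; king on f1.
In check: yes, from the white knight on g3.
Legal moves: Kg2, Kf2, Kg1.
Count: 3.

3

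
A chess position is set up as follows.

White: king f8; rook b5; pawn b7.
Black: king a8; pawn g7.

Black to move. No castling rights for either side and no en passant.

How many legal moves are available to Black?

Black to move; king on a8.
In check: yes, from the white pawn on b7.
Legal moves: Kb8, Ka7.
Count: 2.

2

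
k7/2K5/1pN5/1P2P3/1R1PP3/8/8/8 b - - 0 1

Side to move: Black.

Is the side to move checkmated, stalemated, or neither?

Black to move; black king on a8.
In check: no.
King squares — a7: attacked by Nc6; b7: attacked by Kc7; b8: attacked by Nc6.
Legal moves for Black: none.
Not in check and no legal moves → stalemate.

stalemate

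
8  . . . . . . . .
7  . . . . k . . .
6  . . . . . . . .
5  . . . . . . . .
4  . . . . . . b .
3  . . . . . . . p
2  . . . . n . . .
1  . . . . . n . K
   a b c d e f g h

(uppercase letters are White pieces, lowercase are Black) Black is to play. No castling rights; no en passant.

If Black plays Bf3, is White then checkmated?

yes

After Bf3: white king on h1; in check: yes, from the black bishop on f3.
King squares — g1: attacked by Ne2; g2: attacked by Bf3; h2: attacked by Nf1.
White has no legal moves → checkmate.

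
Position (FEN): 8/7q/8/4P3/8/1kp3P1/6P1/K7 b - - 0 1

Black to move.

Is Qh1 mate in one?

yes

After Qh1: white king on a1; in check: yes, from the black queen on h1.
King squares — b1: attacked by Qh1; a2: attacked by Kb3; b2: attacked by Kb3.
White has no legal moves → checkmate.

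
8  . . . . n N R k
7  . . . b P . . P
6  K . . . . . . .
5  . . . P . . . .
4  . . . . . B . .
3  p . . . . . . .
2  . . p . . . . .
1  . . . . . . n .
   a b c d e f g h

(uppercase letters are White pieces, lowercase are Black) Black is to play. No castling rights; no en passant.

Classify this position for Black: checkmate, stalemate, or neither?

Black to move; black king on h8.
In check: yes, from the white rook on g8.
King squares — g7: attacked by Rg8; h7: attacked by Nf8; g8: attacked by Ph7.
Legal moves for Black: none.
In check with no legal moves → checkmate.

checkmate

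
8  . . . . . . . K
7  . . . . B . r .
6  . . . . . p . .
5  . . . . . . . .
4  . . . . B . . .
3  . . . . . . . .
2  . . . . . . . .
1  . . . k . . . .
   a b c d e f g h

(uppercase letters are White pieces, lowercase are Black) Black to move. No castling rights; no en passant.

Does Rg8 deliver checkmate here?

After Rg8: white king on h8; in check: yes, from the black rook on g8.
White has 2 legal replies: Kxg8, Kh7.
In check but a legal move exists → not checkmate.

no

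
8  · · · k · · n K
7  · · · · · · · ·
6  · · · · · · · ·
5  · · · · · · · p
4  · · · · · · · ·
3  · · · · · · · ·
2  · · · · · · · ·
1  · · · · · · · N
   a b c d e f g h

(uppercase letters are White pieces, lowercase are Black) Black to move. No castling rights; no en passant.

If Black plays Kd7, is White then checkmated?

no

After Kd7: white king on h8; in check: no.
White is not in check, so this cannot be checkmate.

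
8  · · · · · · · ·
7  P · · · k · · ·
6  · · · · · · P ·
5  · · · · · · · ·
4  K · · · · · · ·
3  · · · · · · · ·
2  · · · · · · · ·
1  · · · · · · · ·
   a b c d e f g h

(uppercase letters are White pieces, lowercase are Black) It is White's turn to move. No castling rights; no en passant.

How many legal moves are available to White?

10

White to move; king on a4.
In check: no.
Legal moves: Kb5, Ka5, Kb4, Kb3, Ka3, a8=Q, a8=R, a8=B, a8=N, g7.
Count: 10.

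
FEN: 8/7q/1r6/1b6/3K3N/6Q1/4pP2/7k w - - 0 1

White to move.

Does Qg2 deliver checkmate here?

yes

After Qg2: black king on h1; in check: yes, from the white queen on g2.
King squares — g1: attacked by Qg2; g2: attacked by Nh4; h2: attacked by Qg2.
Black has no legal moves → checkmate.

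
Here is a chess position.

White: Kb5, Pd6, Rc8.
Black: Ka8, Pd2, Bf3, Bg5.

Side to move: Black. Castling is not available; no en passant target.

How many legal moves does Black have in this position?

Black to move; king on a8.
In check: yes, from the white rook on c8.
Legal moves: Kb7, Ka7.
Count: 2.

2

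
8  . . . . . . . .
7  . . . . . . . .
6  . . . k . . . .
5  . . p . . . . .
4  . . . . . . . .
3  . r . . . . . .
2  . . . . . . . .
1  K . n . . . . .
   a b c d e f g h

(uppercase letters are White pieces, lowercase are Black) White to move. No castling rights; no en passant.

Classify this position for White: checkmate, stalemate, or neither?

stalemate

White to move; white king on a1.
In check: no.
King squares — b1: attacked by Rb3; a2: attacked by Nc1; b2: attacked by Rb3.
Legal moves for White: none.
Not in check and no legal moves → stalemate.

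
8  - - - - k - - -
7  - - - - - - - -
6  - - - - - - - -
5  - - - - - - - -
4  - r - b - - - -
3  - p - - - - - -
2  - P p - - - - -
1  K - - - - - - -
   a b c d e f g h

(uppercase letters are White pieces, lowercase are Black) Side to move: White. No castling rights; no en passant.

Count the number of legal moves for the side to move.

White to move; king on a1.
In check: no.
Legal moves: none.
Count: 0.

0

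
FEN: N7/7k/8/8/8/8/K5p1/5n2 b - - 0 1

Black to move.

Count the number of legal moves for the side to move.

13

Black to move; king on h7.
In check: no.
Legal moves: Kh8, Kg8, Kg7, Kh6, Kg6, Ng3, Ne3, Nh2, Nd2, g1=Q, g1=R, g1=B, g1=N.
Count: 13.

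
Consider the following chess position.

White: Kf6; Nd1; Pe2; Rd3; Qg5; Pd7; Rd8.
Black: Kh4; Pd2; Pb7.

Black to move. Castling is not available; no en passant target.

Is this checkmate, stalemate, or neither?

checkmate

Black to move; black king on h4.
In check: yes, from the white queen on g5.
King squares — g3: attacked by Rd3; h3: attacked by Rd3; g4: attacked by Qg5; g5: attacked by Kf6; h5: attacked by Qg5.
Legal moves for Black: none.
In check with no legal moves → checkmate.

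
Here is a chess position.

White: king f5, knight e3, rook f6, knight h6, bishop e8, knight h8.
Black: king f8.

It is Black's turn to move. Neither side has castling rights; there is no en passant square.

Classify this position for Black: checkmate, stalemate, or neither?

neither

Black to move; black king on f8.
In check: yes, from the white rook on f6.
Legal moves for Black: Kxe8, Kg7, Ke7.
Black is in check but has 3 legal moves → neither.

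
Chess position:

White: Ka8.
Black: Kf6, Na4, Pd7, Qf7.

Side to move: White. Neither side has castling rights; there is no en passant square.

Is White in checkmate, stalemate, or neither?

neither

White to move; white king on a8.
In check: no.
Legal moves for White: Kb8, Kb7, Ka7.
White has 3 legal moves and is not in check → neither.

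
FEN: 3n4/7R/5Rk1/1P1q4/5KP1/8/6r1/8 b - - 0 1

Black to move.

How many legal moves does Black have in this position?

Black to move; king on g6.
In check: yes, from the white rook on f6.
Legal moves: Kxh7, Kxf6.
Count: 2.

2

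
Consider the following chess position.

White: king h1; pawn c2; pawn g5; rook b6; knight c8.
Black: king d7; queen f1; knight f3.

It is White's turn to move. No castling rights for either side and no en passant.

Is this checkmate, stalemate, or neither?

checkmate

White to move; white king on h1.
In check: yes, from the black queen on f1.
King squares — g1: attacked by Qf1; g2: attacked by Qf1; h2: attacked by Nf3.
Legal moves for White: none.
In check with no legal moves → checkmate.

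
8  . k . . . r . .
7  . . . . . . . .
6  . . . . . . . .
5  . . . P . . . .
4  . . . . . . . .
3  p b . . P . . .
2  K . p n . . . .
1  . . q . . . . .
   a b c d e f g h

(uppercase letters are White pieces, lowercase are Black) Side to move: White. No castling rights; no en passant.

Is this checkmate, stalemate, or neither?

White to move; white king on a2.
In check: yes, from the black bishop on b3.
King squares — a1: attacked by Qc1; b1: attacked by Qc1; b2: attacked by Qc1; a3: attacked by Qc1; b3: attacked by Nd2.
Legal moves for White: none.
In check with no legal moves → checkmate.

checkmate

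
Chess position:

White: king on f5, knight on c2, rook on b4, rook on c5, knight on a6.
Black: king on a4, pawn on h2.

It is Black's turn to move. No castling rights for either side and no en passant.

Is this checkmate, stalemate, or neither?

Black to move; black king on a4.
In check: yes, from the white rook on b4.
King squares — a3: attacked by Nc2; b3: attacked by Rb4; b4: attacked by Nc2; a5: attacked by Rc5; b5: attacked by Rb4.
Legal moves for Black: none.
In check with no legal moves → checkmate.

checkmate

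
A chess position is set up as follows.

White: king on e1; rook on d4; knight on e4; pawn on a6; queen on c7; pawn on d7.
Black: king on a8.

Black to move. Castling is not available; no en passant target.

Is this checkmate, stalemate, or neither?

Black to move; black king on a8.
In check: no.
King squares — a7: attacked by Qc7; b7: attacked by Pa6; b8: attacked by Qc7.
Legal moves for Black: none.
Not in check and no legal moves → stalemate.

stalemate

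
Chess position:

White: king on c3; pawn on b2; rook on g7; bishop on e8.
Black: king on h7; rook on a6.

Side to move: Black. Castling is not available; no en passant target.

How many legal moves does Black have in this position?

Black to move; king on h7.
In check: yes, from the white rook on g7.
Legal moves: Kh8, Kxg7, Kh6.
Count: 3.

3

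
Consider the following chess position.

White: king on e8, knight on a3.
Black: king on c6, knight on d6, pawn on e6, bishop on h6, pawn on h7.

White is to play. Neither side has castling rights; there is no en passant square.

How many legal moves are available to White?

White to move; king on e8.
In check: yes, from the black knight on d6.
Legal moves: Kd8, Ke7.
Count: 2.

2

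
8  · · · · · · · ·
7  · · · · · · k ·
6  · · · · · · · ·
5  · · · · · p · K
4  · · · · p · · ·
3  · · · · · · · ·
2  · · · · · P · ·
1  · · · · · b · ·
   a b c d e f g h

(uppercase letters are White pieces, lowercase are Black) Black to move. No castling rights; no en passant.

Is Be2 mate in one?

After Be2: white king on h5; in check: yes, from the black bishop on e2.
White has 3 legal replies: Kg5, Kh4, f3.
In check but a legal move exists → not checkmate.

no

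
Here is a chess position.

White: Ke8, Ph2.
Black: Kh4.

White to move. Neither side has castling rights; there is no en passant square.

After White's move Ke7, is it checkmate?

no

After Ke7: black king on h4; in check: no.
Black is not in check, so this cannot be checkmate.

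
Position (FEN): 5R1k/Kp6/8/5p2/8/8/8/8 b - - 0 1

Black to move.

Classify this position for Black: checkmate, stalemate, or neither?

Black to move; black king on h8.
In check: yes, from the white rook on f8.
King squares — g7: available; h7: available; g8: attacked by Rf8.
Legal moves for Black: Kh7, Kg7.
Black is in check but has 2 legal moves → neither.

neither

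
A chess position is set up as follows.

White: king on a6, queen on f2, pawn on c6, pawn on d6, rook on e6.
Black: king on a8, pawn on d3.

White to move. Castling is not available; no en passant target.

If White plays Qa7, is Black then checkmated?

After Qa7: black king on a8; in check: yes, from the white queen on a7.
King squares — a7: attacked by Ka6; b7: attacked by Ka6; b8: attacked by Qa7.
Black has no legal moves → checkmate.

yes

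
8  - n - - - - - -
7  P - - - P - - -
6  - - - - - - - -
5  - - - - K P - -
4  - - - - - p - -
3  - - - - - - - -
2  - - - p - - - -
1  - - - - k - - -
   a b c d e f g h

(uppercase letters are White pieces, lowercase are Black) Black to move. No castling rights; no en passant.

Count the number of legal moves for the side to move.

Black to move; king on e1.
In check: no.
Legal moves: Nd7+, Nc6+, Na6, Kf2, Ke2, Kf1, Kd1, f3, d1=Q, d1=R, d1=B, d1=N.
Count: 12.

12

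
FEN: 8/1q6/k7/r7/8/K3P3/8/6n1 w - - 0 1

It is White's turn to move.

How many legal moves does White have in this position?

White to move; king on a3.
In check: yes, from the black rook on a5.
Legal moves: none.
Count: 0.

0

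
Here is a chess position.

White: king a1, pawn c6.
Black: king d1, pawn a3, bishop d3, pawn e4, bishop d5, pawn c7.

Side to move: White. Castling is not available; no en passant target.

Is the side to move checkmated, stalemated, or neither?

stalemate

White to move; white king on a1.
In check: no.
King squares — b1: attacked by Bd3; a2: attacked by Bd5; b2: attacked by Pa3.
Legal moves for White: none.
Not in check and no legal moves → stalemate.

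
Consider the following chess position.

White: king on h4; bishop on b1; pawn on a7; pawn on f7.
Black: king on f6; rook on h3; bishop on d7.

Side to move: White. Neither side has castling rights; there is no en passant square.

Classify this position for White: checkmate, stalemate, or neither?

White to move; white king on h4.
In check: yes, from the black rook on h3.
King squares — g3: attacked by Rh3; h3: attacked by Bd7; g4: attacked by Bd7; g5: attacked by Kf6; h5: attacked by Rh3.
Legal moves for White: none.
In check with no legal moves → checkmate.

checkmate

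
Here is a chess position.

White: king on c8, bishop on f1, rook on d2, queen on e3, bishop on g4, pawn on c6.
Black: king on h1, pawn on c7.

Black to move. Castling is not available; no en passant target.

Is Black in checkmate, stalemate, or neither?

Black to move; black king on h1.
In check: no.
King squares — g1: attacked by Qe3; g2: attacked by Bf1; h2: attacked by Rd2.
Legal moves for Black: none.
Not in check and no legal moves → stalemate.

stalemate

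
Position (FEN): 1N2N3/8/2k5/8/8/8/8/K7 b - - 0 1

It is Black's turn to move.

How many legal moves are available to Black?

Black to move; king on c6.
In check: yes, from the white knight on b8.
Legal moves: Kb7, Kb6, Kd5, Kc5, Kb5.
Count: 5.

5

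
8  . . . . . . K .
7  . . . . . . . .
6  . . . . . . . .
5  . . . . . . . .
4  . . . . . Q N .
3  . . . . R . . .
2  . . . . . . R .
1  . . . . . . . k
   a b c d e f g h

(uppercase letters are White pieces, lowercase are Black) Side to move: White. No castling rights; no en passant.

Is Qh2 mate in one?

yes

After Qh2: black king on h1; in check: yes, from the white queen on h2.
King squares — g1: attacked by Rg2; g2: attacked by Qh2; h2: attacked by Rg2.
Black has no legal moves → checkmate.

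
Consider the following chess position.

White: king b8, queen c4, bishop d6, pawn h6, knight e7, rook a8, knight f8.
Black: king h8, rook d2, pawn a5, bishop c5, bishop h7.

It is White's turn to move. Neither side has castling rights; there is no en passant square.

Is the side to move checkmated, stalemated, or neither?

White to move; white king on b8.
In check: no.
Legal moves for White include: Nxh7, Nd7, Nfg6+, Ne6, Kc8, Kc7, Kb7, Ra7, Ra6, Rxa5, Ng8, Nc8, Neg6+, Nc6, Nf5, Nd5, Bc7, Be5#, ... (list truncated; more exist).
White has legal moves and is not in check → neither.

neither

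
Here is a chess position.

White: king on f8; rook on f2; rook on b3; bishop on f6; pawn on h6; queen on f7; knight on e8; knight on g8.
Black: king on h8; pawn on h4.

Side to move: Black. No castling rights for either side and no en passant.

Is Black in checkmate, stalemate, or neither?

Black to move; black king on h8.
In check: yes, from the white bishop on f6.
King squares — g7: attacked by Bf6; h7: attacked by Qf7; g8: attacked by Qf7.
Legal moves for Black: none.
In check with no legal moves → checkmate.

checkmate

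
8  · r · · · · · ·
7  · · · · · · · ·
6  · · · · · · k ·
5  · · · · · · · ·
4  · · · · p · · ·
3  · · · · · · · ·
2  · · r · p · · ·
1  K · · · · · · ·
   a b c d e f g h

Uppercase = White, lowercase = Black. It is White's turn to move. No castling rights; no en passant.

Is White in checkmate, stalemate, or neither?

White to move; white king on a1.
In check: no.
King squares — b1: attacked by Rb8; a2: attacked by Rc2; b2: attacked by Rc2.
Legal moves for White: none.
Not in check and no legal moves → stalemate.

stalemate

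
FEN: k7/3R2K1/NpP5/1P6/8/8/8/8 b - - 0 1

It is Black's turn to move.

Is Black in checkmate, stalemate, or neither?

stalemate

Black to move; black king on a8.
In check: no.
King squares — a7: attacked by Rd7; b7: attacked by Pc6; b8: attacked by Na6.
Legal moves for Black: none.
Not in check and no legal moves → stalemate.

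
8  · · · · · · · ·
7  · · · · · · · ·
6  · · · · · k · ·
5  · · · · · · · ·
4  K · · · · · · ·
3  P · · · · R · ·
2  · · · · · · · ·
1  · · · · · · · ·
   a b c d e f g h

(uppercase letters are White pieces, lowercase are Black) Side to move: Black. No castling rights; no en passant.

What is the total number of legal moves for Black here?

Black to move; king on f6.
In check: yes, from the white rook on f3.
Legal moves: Kg7, Ke7, Kg6, Ke6, Kg5, Ke5.
Count: 6.

6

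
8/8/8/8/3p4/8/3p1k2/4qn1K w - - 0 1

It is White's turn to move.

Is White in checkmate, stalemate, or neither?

White to move; white king on h1.
In check: no.
King squares — g1: attacked by Kf2; g2: attacked by Kf2; h2: attacked by Nf1.
Legal moves for White: none.
Not in check and no legal moves → stalemate.

stalemate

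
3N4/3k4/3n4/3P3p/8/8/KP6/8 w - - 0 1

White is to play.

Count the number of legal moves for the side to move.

10

White to move; king on a2.
In check: no.
Legal moves: Nf7, Nb7, Ne6, Nc6, Kb3, Ka3, Kb1, Ka1, b3, b4.
Count: 10.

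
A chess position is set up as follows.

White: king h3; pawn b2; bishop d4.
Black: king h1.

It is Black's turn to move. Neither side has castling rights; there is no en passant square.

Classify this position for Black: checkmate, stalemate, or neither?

stalemate

Black to move; black king on h1.
In check: no.
King squares — g1: attacked by Bd4; g2: attacked by Kh3; h2: attacked by Kh3.
Legal moves for Black: none.
Not in check and no legal moves → stalemate.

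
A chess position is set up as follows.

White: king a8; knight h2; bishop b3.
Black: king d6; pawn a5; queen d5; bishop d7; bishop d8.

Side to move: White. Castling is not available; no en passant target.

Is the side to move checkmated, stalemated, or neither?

White to move; white king on a8.
In check: yes, from the black queen on d5.
King squares — a7: available; b7: attacked by Qd5; b8: available.
Legal moves for White: Kb8, Ka7, Bxd5.
White is in check but has 3 legal moves → neither.

neither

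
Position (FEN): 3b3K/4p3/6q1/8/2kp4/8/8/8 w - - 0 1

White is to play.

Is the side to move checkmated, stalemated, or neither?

White to move; white king on h8.
In check: no.
King squares — g7: attacked by Qg6; h7: attacked by Qg6; g8: attacked by Qg6.
Legal moves for White: none.
Not in check and no legal moves → stalemate.

stalemate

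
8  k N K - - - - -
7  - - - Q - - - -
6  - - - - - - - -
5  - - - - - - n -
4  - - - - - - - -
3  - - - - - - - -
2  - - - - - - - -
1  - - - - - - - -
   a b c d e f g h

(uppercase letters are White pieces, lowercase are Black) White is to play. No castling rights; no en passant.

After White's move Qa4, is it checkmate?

yes

After Qa4: black king on a8; in check: yes, from the white queen on a4.
King squares — a7: attacked by Qa4; b7: attacked by Kc8; b8: attacked by Kc8.
Black has no legal moves → checkmate.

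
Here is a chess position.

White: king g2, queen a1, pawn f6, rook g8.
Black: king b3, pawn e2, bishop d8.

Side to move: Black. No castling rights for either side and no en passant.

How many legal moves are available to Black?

Black to move; king on b3.
In check: no.
Legal moves: Be7, Bc7, Bxf6, Bb6, Ba5, Kc4, Kb4, Kc2, e1=Q, e1=R, e1=B, e1=N+.
Count: 12.

12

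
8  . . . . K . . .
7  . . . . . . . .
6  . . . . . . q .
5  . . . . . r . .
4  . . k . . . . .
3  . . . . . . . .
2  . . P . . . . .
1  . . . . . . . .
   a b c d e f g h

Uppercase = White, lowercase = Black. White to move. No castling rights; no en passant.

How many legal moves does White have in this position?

3

White to move; king on e8.
In check: yes, from the black queen on g6.
Legal moves: Kd8, Ke7, Kd7.
Count: 3.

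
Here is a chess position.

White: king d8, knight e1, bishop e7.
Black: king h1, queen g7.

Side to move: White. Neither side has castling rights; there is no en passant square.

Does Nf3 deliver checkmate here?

After Nf3: black king on h1; in check: no.
Black is not in check, so this cannot be checkmate.

no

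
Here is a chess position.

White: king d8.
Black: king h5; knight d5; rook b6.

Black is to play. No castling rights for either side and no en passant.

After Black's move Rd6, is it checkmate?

After Rd6: white king on d8; in check: yes, from the black rook on d6.
White has 2 legal replies: Ke8, Kc8.
In check but a legal move exists → not checkmate.

no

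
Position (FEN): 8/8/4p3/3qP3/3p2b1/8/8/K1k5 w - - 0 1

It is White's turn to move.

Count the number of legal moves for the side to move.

White to move; king on a1.
In check: no.
Legal moves: none.
Count: 0.

0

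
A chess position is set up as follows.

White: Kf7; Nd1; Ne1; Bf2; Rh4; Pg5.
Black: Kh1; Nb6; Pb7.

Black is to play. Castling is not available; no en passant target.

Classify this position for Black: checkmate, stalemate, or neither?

checkmate

Black to move; black king on h1.
In check: yes, from the white rook on h4.
King squares — g1: attacked by Bf2; g2: attacked by Ne1; h2: attacked by Rh4.
Legal moves for Black: none.
In check with no legal moves → checkmate.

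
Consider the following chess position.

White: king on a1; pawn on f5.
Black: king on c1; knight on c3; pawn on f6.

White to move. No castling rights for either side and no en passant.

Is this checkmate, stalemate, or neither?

stalemate

White to move; white king on a1.
In check: no.
King squares — b1: attacked by Kc1; a2: attacked by Nc3; b2: attacked by Kc1.
Legal moves for White: none.
Not in check and no legal moves → stalemate.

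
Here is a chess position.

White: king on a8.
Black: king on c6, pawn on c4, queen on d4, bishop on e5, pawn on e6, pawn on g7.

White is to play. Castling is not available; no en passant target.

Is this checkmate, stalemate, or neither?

White to move; white king on a8.
In check: no.
King squares — a7: attacked by Qd4; b7: attacked by Kc6; b8: attacked by Be5.
Legal moves for White: none.
Not in check and no legal moves → stalemate.

stalemate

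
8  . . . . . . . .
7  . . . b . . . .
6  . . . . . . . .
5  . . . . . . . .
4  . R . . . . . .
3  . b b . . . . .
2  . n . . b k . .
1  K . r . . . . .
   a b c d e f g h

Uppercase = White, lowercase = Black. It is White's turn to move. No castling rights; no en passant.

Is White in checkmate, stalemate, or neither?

checkmate

White to move; white king on a1.
In check: yes, from the black rook on c1.
King squares — b1: attacked by Rc1; a2: attacked by Bb3; b2: attacked by Bc3.
Legal moves for White: none.
In check with no legal moves → checkmate.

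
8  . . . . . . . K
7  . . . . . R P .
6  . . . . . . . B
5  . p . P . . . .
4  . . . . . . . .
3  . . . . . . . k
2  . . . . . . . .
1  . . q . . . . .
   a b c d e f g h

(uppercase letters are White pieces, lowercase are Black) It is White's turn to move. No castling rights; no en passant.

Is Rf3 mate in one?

no

After Rf3: black king on h3; in check: yes, from the white rook on f3.
Black has 4 legal replies: Kh4, Kg4, Kh2, Kg2.
In check but a legal move exists → not checkmate.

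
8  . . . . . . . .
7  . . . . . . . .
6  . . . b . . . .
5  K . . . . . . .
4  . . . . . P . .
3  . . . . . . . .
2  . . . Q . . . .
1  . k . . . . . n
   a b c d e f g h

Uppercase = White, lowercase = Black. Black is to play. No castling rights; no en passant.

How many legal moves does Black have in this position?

12

Black to move; king on b1.
In check: no.
Legal moves: Bf8, Bb8, Be7, Bc7+, Be5, Bc5, Bxf4, Bb4+, Ba3, Ng3, Nf2, Ka1.
Count: 12.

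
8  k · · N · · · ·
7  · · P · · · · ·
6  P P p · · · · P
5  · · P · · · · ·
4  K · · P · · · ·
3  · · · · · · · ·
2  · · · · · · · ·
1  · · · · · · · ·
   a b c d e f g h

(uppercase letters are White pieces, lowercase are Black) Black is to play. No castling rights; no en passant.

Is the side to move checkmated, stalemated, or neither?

Black to move; black king on a8.
In check: no.
King squares — a7: attacked by Pb6; b7: attacked by Pa6; b8: attacked by Pc7.
Legal moves for Black: none.
Not in check and no legal moves → stalemate.

stalemate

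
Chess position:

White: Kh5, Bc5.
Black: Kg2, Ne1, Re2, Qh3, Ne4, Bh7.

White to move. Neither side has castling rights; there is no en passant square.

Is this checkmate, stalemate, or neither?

White to move; white king on h5.
In check: yes, from the black queen on h3.
King squares — g4: attacked by Qh3; h4: attacked by Qh3; g5: attacked by Ne4; g6: attacked by Bh7; h6: attacked by Qh3.
Legal moves for White: none.
In check with no legal moves → checkmate.

checkmate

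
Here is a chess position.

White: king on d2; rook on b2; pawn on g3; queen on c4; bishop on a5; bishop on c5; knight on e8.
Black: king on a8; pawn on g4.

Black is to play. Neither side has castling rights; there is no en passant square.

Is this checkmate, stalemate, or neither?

Black to move; black king on a8.
In check: no.
King squares — a7: attacked by Bc5; b7: attacked by Rb2; b8: attacked by Rb2.
Legal moves for Black: none.
Not in check and no legal moves → stalemate.

stalemate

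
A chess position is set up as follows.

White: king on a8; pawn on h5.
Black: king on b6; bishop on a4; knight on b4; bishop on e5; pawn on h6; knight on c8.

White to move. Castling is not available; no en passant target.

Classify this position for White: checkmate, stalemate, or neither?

stalemate

White to move; white king on a8.
In check: no.
King squares — a7: attacked by Kb6; b7: attacked by Kb6; b8: attacked by Be5.
Legal moves for White: none.
Not in check and no legal moves → stalemate.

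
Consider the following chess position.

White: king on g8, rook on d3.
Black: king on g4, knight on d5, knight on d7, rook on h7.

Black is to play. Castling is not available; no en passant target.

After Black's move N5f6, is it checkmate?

yes

After N5f6: white king on g8; in check: yes, from the black knight on f6.
King squares — f7: attacked by Rh7; g7: attacked by Rh7; h7: attacked by Nf6; f8: attacked by Nd7; h8: attacked by Rh7.
White has no legal moves → checkmate.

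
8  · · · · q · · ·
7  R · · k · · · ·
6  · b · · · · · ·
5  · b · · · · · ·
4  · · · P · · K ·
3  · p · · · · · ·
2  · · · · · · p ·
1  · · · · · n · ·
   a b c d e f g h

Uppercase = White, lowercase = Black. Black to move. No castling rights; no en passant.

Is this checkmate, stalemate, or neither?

Black to move; black king on d7.
In check: yes, from the white rook on a7.
Legal moves for Black: Kd8, Kc8, Ke6, Kd6, Kc6, Bc7, Bxa7.
Black is in check but has 7 legal moves → neither.

neither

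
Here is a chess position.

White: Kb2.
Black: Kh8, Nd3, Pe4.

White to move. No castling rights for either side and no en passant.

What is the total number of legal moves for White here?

7

White to move; king on b2.
In check: yes, from the black knight on d3.
Legal moves: Kc3, Kb3, Ka3, Kc2, Ka2, Kb1, Ka1.
Count: 7.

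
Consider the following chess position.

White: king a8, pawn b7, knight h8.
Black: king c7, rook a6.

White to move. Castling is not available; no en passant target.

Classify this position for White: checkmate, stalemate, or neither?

White to move; white king on a8.
In check: yes, from the black rook on a6.
King squares — a7: attacked by Ra6; b7: own pawn; b8: attacked by Kc7.
Legal moves for White: none.
In check with no legal moves → checkmate.

checkmate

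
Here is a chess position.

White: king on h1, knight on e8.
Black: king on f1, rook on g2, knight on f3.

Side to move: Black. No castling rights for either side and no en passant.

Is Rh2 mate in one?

After Rh2: white king on h1; in check: yes, from the black rook on h2.
King squares — g1: attacked by Kf1; g2: attacked by Kf1; h2: attacked by Nf3.
White has no legal moves → checkmate.

yes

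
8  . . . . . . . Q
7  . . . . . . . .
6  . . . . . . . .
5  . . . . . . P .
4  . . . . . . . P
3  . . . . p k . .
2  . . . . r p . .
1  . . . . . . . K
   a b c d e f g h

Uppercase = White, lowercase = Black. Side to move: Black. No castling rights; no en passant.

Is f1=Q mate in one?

yes

After f1=Q: white king on h1; in check: yes, from the black queen on f1.
King squares — g1: attacked by Qf1; g2: attacked by Qf1; h2: attacked by Re2.
White has no legal moves → checkmate.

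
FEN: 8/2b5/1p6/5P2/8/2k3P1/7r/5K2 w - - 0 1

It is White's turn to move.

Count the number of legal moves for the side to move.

White to move; king on f1.
In check: no.
Legal moves: Kg1, Ke1, f6, g4.
Count: 4.

4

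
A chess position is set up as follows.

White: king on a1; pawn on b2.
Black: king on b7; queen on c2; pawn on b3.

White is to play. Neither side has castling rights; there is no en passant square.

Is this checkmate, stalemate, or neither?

stalemate

White to move; white king on a1.
In check: no.
King squares — b1: attacked by Qc2; a2: attacked by Pb3; b2: own pawn.
Legal moves for White: none.
Not in check and no legal moves → stalemate.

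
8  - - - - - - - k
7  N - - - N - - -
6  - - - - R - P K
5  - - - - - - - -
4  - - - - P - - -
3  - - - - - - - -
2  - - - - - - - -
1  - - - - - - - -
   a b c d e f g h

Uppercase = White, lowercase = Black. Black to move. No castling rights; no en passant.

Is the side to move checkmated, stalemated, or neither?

Black to move; black king on h8.
In check: no.
King squares — g7: attacked by Kh6; h7: attacked by Pg6; g8: attacked by Ne7.
Legal moves for Black: none.
Not in check and no legal moves → stalemate.

stalemate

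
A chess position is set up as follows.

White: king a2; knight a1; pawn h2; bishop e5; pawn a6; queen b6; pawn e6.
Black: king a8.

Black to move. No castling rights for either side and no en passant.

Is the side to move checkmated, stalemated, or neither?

stalemate

Black to move; black king on a8.
In check: no.
King squares — a7: attacked by Qb6; b7: attacked by Pa6; b8: attacked by Be5.
Legal moves for Black: none.
Not in check and no legal moves → stalemate.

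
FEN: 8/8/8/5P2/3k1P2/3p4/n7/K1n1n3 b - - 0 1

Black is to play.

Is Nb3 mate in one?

After Nb3: white king on a1; in check: yes, from the black knight on b3.
White has 3 legal replies: Kb2, Kxa2, Kb1.
In check but a legal move exists → not checkmate.

no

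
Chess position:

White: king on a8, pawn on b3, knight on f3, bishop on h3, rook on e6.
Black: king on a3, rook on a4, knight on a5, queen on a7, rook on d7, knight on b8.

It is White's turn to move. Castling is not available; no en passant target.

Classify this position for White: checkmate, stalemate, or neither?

checkmate

White to move; white king on a8.
In check: yes, from the black queen on a7.
King squares — a7: attacked by Rd7; b7: attacked by Na5; b8: attacked by Qa7.
Legal moves for White: none.
In check with no legal moves → checkmate.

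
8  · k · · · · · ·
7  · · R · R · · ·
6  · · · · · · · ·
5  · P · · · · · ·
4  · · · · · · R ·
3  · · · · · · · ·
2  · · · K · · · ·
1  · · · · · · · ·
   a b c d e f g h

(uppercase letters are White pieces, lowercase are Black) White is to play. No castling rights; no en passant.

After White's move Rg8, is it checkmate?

After Rg8: black king on b8; in check: yes, from the white rook on g8.
King squares — a7: attacked by Rc7; b7: attacked by Rc7; c7: attacked by Re7; a8: attacked by Rg8; c8: attacked by Rc7.
Black has no legal moves → checkmate.

yes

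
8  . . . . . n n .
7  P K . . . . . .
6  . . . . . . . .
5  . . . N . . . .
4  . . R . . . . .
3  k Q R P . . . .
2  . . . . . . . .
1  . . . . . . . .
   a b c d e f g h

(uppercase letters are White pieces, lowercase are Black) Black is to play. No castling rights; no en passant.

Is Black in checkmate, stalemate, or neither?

Black to move; black king on a3.
In check: yes, from the white queen on b3.
King squares — a2: attacked by Qb3; b2: attacked by Qb3; b3: attacked by Rc3; a4: attacked by Qb3; b4: attacked by Qb3.
Legal moves for Black: none.
In check with no legal moves → checkmate.

checkmate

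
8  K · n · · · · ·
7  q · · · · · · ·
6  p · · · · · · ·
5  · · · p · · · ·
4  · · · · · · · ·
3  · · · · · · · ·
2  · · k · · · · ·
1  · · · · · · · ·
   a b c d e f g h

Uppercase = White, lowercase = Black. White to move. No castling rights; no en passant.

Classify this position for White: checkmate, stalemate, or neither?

checkmate

White to move; white king on a8.
In check: yes, from the black queen on a7.
King squares — a7: attacked by Nc8; b7: attacked by Qa7; b8: attacked by Qa7.
Legal moves for White: none.
In check with no legal moves → checkmate.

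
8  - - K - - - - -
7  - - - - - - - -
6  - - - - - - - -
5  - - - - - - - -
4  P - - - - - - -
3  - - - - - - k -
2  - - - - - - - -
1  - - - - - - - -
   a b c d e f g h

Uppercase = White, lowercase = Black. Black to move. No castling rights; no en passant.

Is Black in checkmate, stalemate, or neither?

neither

Black to move; black king on g3.
In check: no.
Legal moves for Black: Kh4, Kg4, Kf4, Kh3, Kf3, Kh2, Kg2, Kf2.
Black has 8 legal moves and is not in check → neither.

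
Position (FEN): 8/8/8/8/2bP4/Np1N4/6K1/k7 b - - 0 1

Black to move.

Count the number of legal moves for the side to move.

Black to move; king on a1.
In check: no.
Legal moves: Bg8, Bf7, Be6, Ba6, Bd5+, Bb5, Bxd3, Ka2, b2.
Count: 9.

9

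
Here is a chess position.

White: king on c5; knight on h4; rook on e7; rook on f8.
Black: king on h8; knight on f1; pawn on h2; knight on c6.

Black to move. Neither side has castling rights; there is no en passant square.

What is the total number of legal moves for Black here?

0

Black to move; king on h8.
In check: yes, from the white rook on f8.
Legal moves: none.
Count: 0.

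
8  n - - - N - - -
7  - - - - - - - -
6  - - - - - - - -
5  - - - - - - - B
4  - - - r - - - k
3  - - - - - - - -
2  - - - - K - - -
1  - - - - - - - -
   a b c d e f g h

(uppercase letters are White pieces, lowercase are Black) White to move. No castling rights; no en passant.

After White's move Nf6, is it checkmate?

After Nf6: black king on h4; in check: no.
Black is not in check, so this cannot be checkmate.

no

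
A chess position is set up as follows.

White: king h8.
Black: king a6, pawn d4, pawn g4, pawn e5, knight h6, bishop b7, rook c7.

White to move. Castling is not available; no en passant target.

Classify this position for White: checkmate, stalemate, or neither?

stalemate

White to move; white king on h8.
In check: no.
King squares — g7: attacked by Rc7; h7: attacked by Rc7; g8: attacked by Nh6.
Legal moves for White: none.
Not in check and no legal moves → stalemate.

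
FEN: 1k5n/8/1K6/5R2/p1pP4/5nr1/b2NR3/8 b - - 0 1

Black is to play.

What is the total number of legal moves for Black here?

Black to move; king on b8.
In check: no.
Legal moves: Nf7, Ng6, Kc8, Ka8, Rg8, Rg7, Rg6+, Rg5, Rg4, Rh3, Rg2, Rg1, Ng5, Ne5, Nh4, Nxd4, Nh2, Nxd2, Ng1, Ne1, Bb3, Bb1, c3, a3.
Count: 24.

24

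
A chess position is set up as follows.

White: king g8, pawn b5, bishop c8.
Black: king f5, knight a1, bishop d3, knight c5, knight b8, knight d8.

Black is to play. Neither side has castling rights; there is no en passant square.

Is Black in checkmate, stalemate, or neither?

Black to move; black king on f5.
In check: yes, from the white bishop on c8.
Legal moves for Black: Kg6, Kf6, Kg5, Ke5, Kf4, Ke4, Nde6, Nbd7, Ncd7, Nce6.
Black is in check but has 10 legal moves → neither.

neither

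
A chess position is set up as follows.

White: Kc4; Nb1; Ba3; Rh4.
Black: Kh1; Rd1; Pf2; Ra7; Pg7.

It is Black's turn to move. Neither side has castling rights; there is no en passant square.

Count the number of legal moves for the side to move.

2

Black to move; king on h1.
In check: yes, from the white rook on h4.
Legal moves: Kg2, Kg1.
Count: 2.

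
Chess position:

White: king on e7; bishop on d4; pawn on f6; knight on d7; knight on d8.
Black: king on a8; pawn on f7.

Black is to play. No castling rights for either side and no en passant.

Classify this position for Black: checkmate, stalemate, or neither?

Black to move; black king on a8.
In check: no.
King squares — a7: attacked by Bd4; b7: attacked by Nd8; b8: attacked by Nd7.
Legal moves for Black: none.
Not in check and no legal moves → stalemate.

stalemate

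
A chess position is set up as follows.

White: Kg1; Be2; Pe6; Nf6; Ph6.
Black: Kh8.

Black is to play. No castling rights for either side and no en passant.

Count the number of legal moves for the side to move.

Black to move; king on h8.
In check: no.
Legal moves: none.
Count: 0.

0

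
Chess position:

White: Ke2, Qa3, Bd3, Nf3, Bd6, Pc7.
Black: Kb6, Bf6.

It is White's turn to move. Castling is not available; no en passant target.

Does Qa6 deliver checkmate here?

After Qa6: black king on b6; in check: yes, from the white queen on a6.
King squares — a5: attacked by Qa6; b5: attacked by Bd3; c5: attacked by Bd6; a6: attacked by Bd3; c6: attacked by Qa6; a7: attacked by Qa6; b7: attacked by Qa6; c7: attacked by Bd6.
Black has no legal moves → checkmate.

yes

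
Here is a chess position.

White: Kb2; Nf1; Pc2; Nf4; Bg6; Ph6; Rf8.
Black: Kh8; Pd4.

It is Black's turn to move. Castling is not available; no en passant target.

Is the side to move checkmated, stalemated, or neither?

checkmate

Black to move; black king on h8.
In check: yes, from the white rook on f8.
King squares — g7: attacked by Ph6; h7: attacked by Bg6; g8: attacked by Rf8.
Legal moves for Black: none.
In check with no legal moves → checkmate.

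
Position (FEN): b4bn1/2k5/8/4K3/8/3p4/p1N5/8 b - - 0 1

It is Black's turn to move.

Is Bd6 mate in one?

After Bd6: white king on e5; in check: yes, from the black bishop on d6.
White has 3 legal replies: Ke6, Kf5, Kd4.
In check but a legal move exists → not checkmate.

no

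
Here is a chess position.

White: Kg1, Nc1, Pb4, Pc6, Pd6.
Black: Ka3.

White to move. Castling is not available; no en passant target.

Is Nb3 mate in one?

After Nb3: black king on a3; in check: no.
Black is not in check, so this cannot be checkmate.

no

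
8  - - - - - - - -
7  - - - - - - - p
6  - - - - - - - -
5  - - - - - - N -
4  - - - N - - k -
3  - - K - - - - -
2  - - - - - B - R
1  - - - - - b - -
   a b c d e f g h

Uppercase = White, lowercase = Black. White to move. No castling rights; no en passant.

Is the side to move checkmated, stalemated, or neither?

White to move; white king on c3.
In check: no.
Legal moves for White include: Nxh7, Nf7, Nge6, Ne4, Nh3, Ngf3, Nde6, Nc6, Nf5, Nb5, Ndf3, Nb3, Ne2, Nc2, Kb4, Kb3, Kd2, Kc2, ... (list truncated; more exist).
White has legal moves and is not in check → neither.

neither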